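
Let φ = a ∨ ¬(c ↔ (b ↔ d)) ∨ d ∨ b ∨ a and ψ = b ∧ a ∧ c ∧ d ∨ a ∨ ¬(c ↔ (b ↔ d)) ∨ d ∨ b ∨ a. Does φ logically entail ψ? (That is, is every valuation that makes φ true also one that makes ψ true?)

a | b | c | d | φ | ψ
- | - | - | - | - | -
T | T | T | T | T | T
T | T | T | F | T | T
T | T | F | T | T | T
T | T | F | F | T | T
T | F | T | T | T | T
T | F | T | F | T | T
T | F | F | T | T | T
T | F | F | F | T | T
F | T | T | T | T | T
F | T | T | F | T | T
F | T | F | T | T | T
F | T | F | F | T | T
F | F | T | T | T | T
F | F | T | F | F | F
F | F | F | T | T | T
F | F | F | F | T | T
In every row where φ is true, ψ is also true, so φ ⊨ ψ.

yes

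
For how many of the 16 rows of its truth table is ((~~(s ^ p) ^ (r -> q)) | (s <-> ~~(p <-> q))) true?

  p   |   q   |   r   |   s   | (s ^ p) | ~(s ^ p) | ~~(s ^ p) | (r -> q) | (~~(s ^ p) ^ (r -> q)) | (p <-> q) | ~(p <-> q) | ~~(p <-> q) | (s <-> ~~(p <-> q)) |   φ  
----- | ----- | ----- | ----- | ------- | -------- | --------- | -------- | ---------------------- | --------- | ---------- | ----------- | ------------------- | -----
False | False | False | False |  False  |   True   |   False   |   True   |          True          |    True   |   False    |     True    |        False        |  True
False | False | False |  True |   True  |  False   |    True   |   True   |         False          |    True   |   False    |     True    |         True        |  True
False | False |  True | False |  False  |   True   |   False   |  False   |         False          |    True   |   False    |     True    |        False        | False
False | False |  True |  True |   True  |  False   |    True   |  False   |          True          |    True   |   False    |     True    |         True        |  True
False |  True | False | False |  False  |   True   |   False   |   True   |          True          |   False   |    True    |    False    |         True        |  True
False |  True | False |  True |   True  |  False   |    True   |   True   |         False          |   False   |    True    |    False    |        False        | False
False |  True |  True | False |  False  |   True   |   False   |   True   |          True          |   False   |    True    |    False    |         True        |  True
False |  True |  True |  True |   True  |  False   |    True   |   True   |         False          |   False   |    True    |    False    |        False        | False
 True | False | False | False |   True  |  False   |    True   |   True   |         False          |   False   |    True    |    False    |         True        |  True
 True | False | False |  True |  False  |   True   |   False   |   True   |          True          |   False   |    True    |    False    |        False        |  True
 True | False |  True | False |   True  |  False   |    True   |  False   |          True          |   False   |    True    |    False    |         True        |  True
 True | False |  True |  True |  False  |   True   |   False   |  False   |         False          |   False   |    True    |    False    |        False        | False
 True |  True | False | False |   True  |  False   |    True   |   True   |         False          |    True   |   False    |     True    |        False        | False
 True |  True | False |  True |  False  |   True   |   False   |   True   |          True          |    True   |   False    |     True    |         True        |  True
 True |  True |  True | False |   True  |  False   |    True   |   True   |         False          |    True   |   False    |     True    |        False        | False
 True |  True |  True |  True |  False  |   True   |   False   |   True   |          True          |    True   |   False    |     True    |         True        |  True
The formula is true on 10 of the 16 rows.

10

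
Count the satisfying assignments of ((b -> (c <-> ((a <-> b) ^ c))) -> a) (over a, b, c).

a  b  c  |  (a <-> b)  ((a <-> b) ^ c)  (c <-> ((a <-> b) ^ c))  φ
0  0  0  |      1             1                    0             0
0  0  1  |      1             0                    0             0
0  1  0  |      0             0                    1             0
0  1  1  |      0             1                    1             0
1  0  0  |      0             0                    1             1
1  0  1  |      0             1                    1             1
1  1  0  |      1             1                    0             1
1  1  1  |      1             0                    0             1
The formula is true on 4 of the 8 rows.

4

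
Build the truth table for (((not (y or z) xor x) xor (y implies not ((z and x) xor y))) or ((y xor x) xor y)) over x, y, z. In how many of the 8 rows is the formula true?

5

x | y | z | (y or z) | not (y or z) | (not (y or z) xor x) | (z and x) | ((z and x) xor y) | not ((z and x) xor y) | (y xor x) | ((y xor x) xor y) | φ
- | - | - | -------- | ------------ | -------------------- | --------- | ----------------- | --------------------- | --------- | ----------------- | -
0 | 0 | 0 |    0     |      1       |          1           |     0     |         0         |           1           |     0     |         0         | 0
0 | 0 | 1 |    1     |      0       |          0           |     0     |         0         |           1           |     0     |         0         | 1
0 | 1 | 0 |    1     |      0       |          0           |     0     |         1         |           0           |     1     |         0         | 0
0 | 1 | 1 |    1     |      0       |          0           |     0     |         1         |           0           |     1     |         0         | 0
1 | 0 | 0 |    0     |      1       |          0           |     0     |         0         |           1           |     1     |         1         | 1
1 | 0 | 1 |    1     |      0       |          1           |     1     |         1         |           0           |     1     |         1         | 1
1 | 1 | 0 |    1     |      0       |          1           |     0     |         1         |           0           |     0     |         1         | 1
1 | 1 | 1 |    1     |      0       |          1           |     1     |         0         |           1           |     0     |         1         | 1
The formula is true on 5 of the 8 rows.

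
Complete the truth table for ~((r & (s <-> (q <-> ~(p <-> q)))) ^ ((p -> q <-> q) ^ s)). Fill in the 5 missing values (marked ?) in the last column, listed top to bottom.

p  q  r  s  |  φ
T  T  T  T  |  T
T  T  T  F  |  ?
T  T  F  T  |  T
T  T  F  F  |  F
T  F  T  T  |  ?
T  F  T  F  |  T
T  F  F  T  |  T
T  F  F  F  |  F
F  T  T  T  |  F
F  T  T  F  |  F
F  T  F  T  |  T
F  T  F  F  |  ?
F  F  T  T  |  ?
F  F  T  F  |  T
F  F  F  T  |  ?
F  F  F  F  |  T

T, T, F, T, F

Row p=T, q=T, r=T, s=F: (r & (s <-> (q <-> ~(p <-> q)))) = T, ((p -> q <-> q) ^ s) = T, ((r & (s <-> (q <-> ~(p <-> q)))) ^ ((p -> q <-> q) ^ s)) = F, so the formula = T.
Row p=T, q=F, r=T, s=T: (r & (s <-> (q <-> ~(p <-> q)))) = F, ((p -> q <-> q) ^ s) = F, ((r & (s <-> (q <-> ~(p <-> q)))) ^ ((p -> q <-> q) ^ s)) = F, so the formula = T.
Row p=F, q=T, r=F, s=F: (r & (s <-> (q <-> ~(p <-> q)))) = F, ((p -> q <-> q) ^ s) = T, ((r & (s <-> (q <-> ~(p <-> q)))) ^ ((p -> q <-> q) ^ s)) = T, so the formula = F.
Row p=F, q=F, r=T, s=T: (r & (s <-> (q <-> ~(p <-> q)))) = T, ((p -> q <-> q) ^ s) = T, ((r & (s <-> (q <-> ~(p <-> q)))) ^ ((p -> q <-> q) ^ s)) = F, so the formula = T.
Row p=F, q=F, r=F, s=T: (r & (s <-> (q <-> ~(p <-> q)))) = F, ((p -> q <-> q) ^ s) = T, ((r & (s <-> (q <-> ~(p <-> q)))) ^ ((p -> q <-> q) ^ s)) = T, so the formula = F.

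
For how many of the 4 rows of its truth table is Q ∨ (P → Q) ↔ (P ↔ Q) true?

  P      Q    |  (P → Q)  (Q ∨ (P → Q))  (P ↔ Q)  ((Q ∨ (P → Q)) ↔ (P ↔ Q))
False  False  |    True        True        True              True          
False   True  |    True        True       False             False          
 True  False  |   False       False       False              True          
 True   True  |    True        True        True              True          
The formula is true on 3 of the 4 rows.

3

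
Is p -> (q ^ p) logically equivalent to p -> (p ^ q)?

p | q || φ | ψ
1 | 1 || 0 | 0
1 | 0 || 1 | 1
0 | 1 || 1 | 1
0 | 0 || 1 | 1
The columns for φ and ψ agree on every row, so they are logically equivalent.

equivalent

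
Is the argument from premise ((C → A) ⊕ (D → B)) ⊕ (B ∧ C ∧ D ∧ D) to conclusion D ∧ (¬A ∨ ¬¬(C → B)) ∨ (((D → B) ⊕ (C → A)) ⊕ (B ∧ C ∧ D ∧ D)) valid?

yes

A  B  C  D  |  φ  ψ
T  T  T  T  |  T  T
T  T  T  F  |  F  F
T  T  F  T  |  F  T
T  T  F  F  |  F  F
T  F  T  T  |  T  T
T  F  T  F  |  F  F
T  F  F  T  |  T  T
T  F  F  F  |  F  F
F  T  T  T  |  F  T
F  T  T  F  |  T  T
F  T  F  T  |  F  T
F  T  F  F  |  F  F
F  F  T  T  |  F  T
F  F  T  F  |  T  T
F  F  F  T  |  T  T
F  F  F  F  |  F  F
In every row where φ is true, ψ is also true, so φ ⊨ ψ.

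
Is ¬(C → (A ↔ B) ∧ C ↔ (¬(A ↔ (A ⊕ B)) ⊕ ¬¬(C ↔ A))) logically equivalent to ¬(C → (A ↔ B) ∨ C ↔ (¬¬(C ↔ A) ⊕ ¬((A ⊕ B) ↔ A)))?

not equivalent

A  B  C  |  φ  ψ
F  F  F  |  F  F
F  F  T  |  T  T
F  T  F  |  T  T
F  T  T  |  T  F
T  F  F  |  T  T
T  F  T  |  T  F
T  T  F  |  F  F
T  T  T  |  T  T
The columns differ at A=F, B=T, C=T (φ=T, ψ=F), so they are not equivalent.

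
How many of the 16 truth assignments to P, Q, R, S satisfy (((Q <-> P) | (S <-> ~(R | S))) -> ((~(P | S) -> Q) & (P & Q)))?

10

P | Q | R | S || φ
F | F | F | F || F
F | F | F | T || F
F | F | T | F || F
F | F | T | T || F
F | T | F | F || T
F | T | F | T || T
F | T | T | F || F
F | T | T | T || T
T | F | F | F || T
T | F | F | T || T
T | F | T | F || F
T | F | T | T || T
T | T | F | F || T
T | T | F | T || T
T | T | T | F || T
T | T | T | T || T
The formula is true on 10 of the 16 rows.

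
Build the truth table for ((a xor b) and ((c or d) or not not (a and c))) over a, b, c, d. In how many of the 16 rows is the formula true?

a | b | c | d | φ
- | - | - | - | -
0 | 0 | 0 | 0 | 0
0 | 0 | 0 | 1 | 0
0 | 0 | 1 | 0 | 0
0 | 0 | 1 | 1 | 0
0 | 1 | 0 | 0 | 0
0 | 1 | 0 | 1 | 1
0 | 1 | 1 | 0 | 1
0 | 1 | 1 | 1 | 1
1 | 0 | 0 | 0 | 0
1 | 0 | 0 | 1 | 1
1 | 0 | 1 | 0 | 1
1 | 0 | 1 | 1 | 1
1 | 1 | 0 | 0 | 0
1 | 1 | 0 | 1 | 0
1 | 1 | 1 | 0 | 0
1 | 1 | 1 | 1 | 0
The formula is true on 6 of the 16 rows.

6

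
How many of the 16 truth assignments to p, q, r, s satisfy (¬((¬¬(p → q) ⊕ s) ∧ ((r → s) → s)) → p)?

p  q  r  s  |  (p → q)  ¬(p → q)  ¬¬(p → q)  (¬¬(p → q) ⊕ s)  (r → s)  ((r → s) → s)  φ
0  0  0  0  |     1        0          1             1            1           0        0
0  0  0  1  |     1        0          1             0            1           1        0
0  0  1  0  |     1        0          1             1            0           1        1
0  0  1  1  |     1        0          1             0            1           1        0
0  1  0  0  |     1        0          1             1            1           0        0
0  1  0  1  |     1        0          1             0            1           1        0
0  1  1  0  |     1        0          1             1            0           1        1
0  1  1  1  |     1        0          1             0            1           1        0
1  0  0  0  |     0        1          0             0            1           0        1
1  0  0  1  |     0        1          0             1            1           1        1
1  0  1  0  |     0        1          0             0            0           1        1
1  0  1  1  |     0        1          0             1            1           1        1
1  1  0  0  |     1        0          1             1            1           0        1
1  1  0  1  |     1        0          1             0            1           1        1
1  1  1  0  |     1        0          1             1            0           1        1
1  1  1  1  |     1        0          1             0            1           1        1
The formula is true on 10 of the 16 rows.

10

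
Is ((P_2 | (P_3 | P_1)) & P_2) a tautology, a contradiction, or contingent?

P_1  P_2  P_3     (P_3 | P_1)  (P_2 | (P_3 | P_1))  ((P_2 | (P_3 | P_1)) & P_2)
 0    0    0           0                0                        0             
 0    0    1           1                1                        0             
 0    1    0           0                1                        1             
 0    1    1           1                1                        1             
 1    0    0           1                1                        0             
 1    0    1           1                1                        0             
 1    1    0           1                1                        1             
 1    1    1           1                1                        1             
4 of 8 rows are 1, so the formula is contingent.

contingent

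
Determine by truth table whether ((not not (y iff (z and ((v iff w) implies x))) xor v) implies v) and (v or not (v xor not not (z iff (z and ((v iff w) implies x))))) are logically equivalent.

not equivalent

x | y | z | w | v | φ | ψ
- | - | - | - | - | - | -
1 | 1 | 1 | 1 | 1 | 1 | 1
1 | 1 | 1 | 1 | 0 | 0 | 0
1 | 1 | 1 | 0 | 1 | 1 | 1
1 | 1 | 1 | 0 | 0 | 0 | 0
1 | 1 | 0 | 1 | 1 | 1 | 1
1 | 1 | 0 | 1 | 0 | 1 | 0
1 | 1 | 0 | 0 | 1 | 1 | 1
1 | 1 | 0 | 0 | 0 | 1 | 0
1 | 0 | 1 | 1 | 1 | 1 | 1
1 | 0 | 1 | 1 | 0 | 1 | 0
1 | 0 | 1 | 0 | 1 | 1 | 1
1 | 0 | 1 | 0 | 0 | 1 | 0
1 | 0 | 0 | 1 | 1 | 1 | 1
1 | 0 | 0 | 1 | 0 | 0 | 0
1 | 0 | 0 | 0 | 1 | 1 | 1
1 | 0 | 0 | 0 | 0 | 0 | 0
0 | 1 | 1 | 1 | 1 | 1 | 1
0 | 1 | 1 | 1 | 0 | 0 | 0
0 | 1 | 1 | 0 | 1 | 1 | 1
0 | 1 | 1 | 0 | 0 | 1 | 1
0 | 1 | 0 | 1 | 1 | 1 | 1
0 | 1 | 0 | 1 | 0 | 1 | 0
0 | 1 | 0 | 0 | 1 | 1 | 1
0 | 1 | 0 | 0 | 0 | 1 | 0
0 | 0 | 1 | 1 | 1 | 1 | 1
0 | 0 | 1 | 1 | 0 | 1 | 0
0 | 0 | 1 | 0 | 1 | 1 | 1
0 | 0 | 1 | 0 | 0 | 0 | 1
0 | 0 | 0 | 1 | 1 | 1 | 1
0 | 0 | 0 | 1 | 0 | 0 | 0
0 | 0 | 0 | 0 | 1 | 1 | 1
0 | 0 | 0 | 0 | 0 | 0 | 0
The columns differ at x=1, y=1, z=0, w=1, v=0 (φ=1, ψ=0), so they are not equivalent.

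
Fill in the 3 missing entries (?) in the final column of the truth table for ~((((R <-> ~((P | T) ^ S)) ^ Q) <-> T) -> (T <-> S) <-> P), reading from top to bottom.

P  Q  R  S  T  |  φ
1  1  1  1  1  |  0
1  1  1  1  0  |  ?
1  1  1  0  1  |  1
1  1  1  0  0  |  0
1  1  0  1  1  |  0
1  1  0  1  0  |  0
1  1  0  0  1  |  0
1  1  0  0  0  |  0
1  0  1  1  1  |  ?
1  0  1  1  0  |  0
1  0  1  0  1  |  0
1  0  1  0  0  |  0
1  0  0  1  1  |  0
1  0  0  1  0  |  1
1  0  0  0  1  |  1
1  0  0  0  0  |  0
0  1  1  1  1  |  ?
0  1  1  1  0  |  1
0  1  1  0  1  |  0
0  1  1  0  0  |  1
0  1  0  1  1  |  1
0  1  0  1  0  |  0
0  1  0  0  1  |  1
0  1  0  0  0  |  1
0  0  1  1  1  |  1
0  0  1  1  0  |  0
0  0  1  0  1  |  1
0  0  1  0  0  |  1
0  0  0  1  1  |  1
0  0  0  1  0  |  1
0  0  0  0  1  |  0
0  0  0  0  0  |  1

Row P=1, Q=1, R=1, S=1, T=0: ((((R <-> ~((P | T) ^ S)) ^ Q) <-> T) -> (T <-> S)) = 0, ((((R <-> ~((P | T) ^ S)) ^ Q) <-> T) -> (T <-> S) <-> P) = 0, so the formula = 1.
Row P=1, Q=0, R=1, S=1, T=1: ((((R <-> ~((P | T) ^ S)) ^ Q) <-> T) -> (T <-> S)) = 1, ((((R <-> ~((P | T) ^ S)) ^ Q) <-> T) -> (T <-> S) <-> P) = 1, so the formula = 0.
Row P=0, Q=1, R=1, S=1, T=1: ((((R <-> ~((P | T) ^ S)) ^ Q) <-> T) -> (T <-> S)) = 1, ((((R <-> ~((P | T) ^ S)) ^ Q) <-> T) -> (T <-> S) <-> P) = 0, so the formula = 1.

1, 0, 1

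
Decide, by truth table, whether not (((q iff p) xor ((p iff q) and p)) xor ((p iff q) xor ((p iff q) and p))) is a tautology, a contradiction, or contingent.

p  q  |  φ
1  1  |  1
1  0  |  1
0  1  |  1
0  0  |  1
Every row is 1, so the formula is a tautology.

tautology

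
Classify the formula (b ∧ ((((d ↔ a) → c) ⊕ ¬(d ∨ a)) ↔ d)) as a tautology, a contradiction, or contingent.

contingent

a  b  c  d  |  (d ↔ a)  ((d ↔ a) → c)  (d ∨ a)  ¬(d ∨ a)  (((d ↔ a) → c) ⊕ ¬(d ∨ a))  φ
1  1  1  1  |     1           1           1        0                  1               1
1  1  1  0  |     0           1           1        0                  1               0
1  1  0  1  |     1           0           1        0                  0               0
1  1  0  0  |     0           1           1        0                  1               0
1  0  1  1  |     1           1           1        0                  1               0
1  0  1  0  |     0           1           1        0                  1               0
1  0  0  1  |     1           0           1        0                  0               0
1  0  0  0  |     0           1           1        0                  1               0
0  1  1  1  |     0           1           1        0                  1               1
0  1  1  0  |     1           1           0        1                  0               1
0  1  0  1  |     0           1           1        0                  1               1
0  1  0  0  |     1           0           0        1                  1               0
0  0  1  1  |     0           1           1        0                  1               0
0  0  1  0  |     1           1           0        1                  0               0
0  0  0  1  |     0           1           1        0                  1               0
0  0  0  0  |     1           0           0        1                  1               0
4 of 16 rows are 1, so the formula is contingent.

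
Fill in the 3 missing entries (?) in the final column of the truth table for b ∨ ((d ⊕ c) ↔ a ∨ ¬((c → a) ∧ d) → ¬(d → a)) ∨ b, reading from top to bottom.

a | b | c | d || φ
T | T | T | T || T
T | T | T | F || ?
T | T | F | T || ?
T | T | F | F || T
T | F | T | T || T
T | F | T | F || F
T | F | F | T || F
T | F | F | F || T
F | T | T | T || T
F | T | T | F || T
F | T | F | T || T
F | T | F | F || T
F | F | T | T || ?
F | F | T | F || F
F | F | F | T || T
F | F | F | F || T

Row a=T, b=T, c=T, d=F: (b ∨ ((d ⊕ c) ↔ a ∨ ¬((c → a) ∧ d) → ¬(d → a))) = T, so the formula = T.
Row a=T, b=T, c=F, d=T: (b ∨ ((d ⊕ c) ↔ a ∨ ¬((c → a) ∧ d) → ¬(d → a))) = T, so the formula = T.
Row a=F, b=F, c=T, d=T: (b ∨ ((d ⊕ c) ↔ a ∨ ¬((c → a) ∧ d) → ¬(d → a))) = F, so the formula = F.

T, T, F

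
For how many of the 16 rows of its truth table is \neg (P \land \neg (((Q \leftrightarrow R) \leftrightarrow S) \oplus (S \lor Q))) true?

  P      Q      R      S    |    φ  
False  False  False  False  |   True
False  False  False   True  |   True
False  False   True  False  |   True
False  False   True   True  |   True
False   True  False  False  |   True
False   True  False   True  |   True
False   True   True  False  |   True
False   True   True   True  |   True
 True  False  False  False  |  False
 True  False  False   True  |  False
 True  False   True  False  |   True
 True  False   True   True  |   True
 True   True  False  False  |  False
 True   True  False   True  |   True
 True   True   True  False  |   True
 True   True   True   True  |  False
The formula is true on 12 of the 16 rows.

12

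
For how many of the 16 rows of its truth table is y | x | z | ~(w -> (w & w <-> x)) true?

x | y | z | w | φ
- | - | - | - | -
1 | 1 | 1 | 1 | 1
1 | 1 | 1 | 0 | 1
1 | 1 | 0 | 1 | 1
1 | 1 | 0 | 0 | 1
1 | 0 | 1 | 1 | 1
1 | 0 | 1 | 0 | 1
1 | 0 | 0 | 1 | 1
1 | 0 | 0 | 0 | 1
0 | 1 | 1 | 1 | 1
0 | 1 | 1 | 0 | 1
0 | 1 | 0 | 1 | 1
0 | 1 | 0 | 0 | 1
0 | 0 | 1 | 1 | 1
0 | 0 | 1 | 0 | 1
0 | 0 | 0 | 1 | 1
0 | 0 | 0 | 0 | 0
The formula is true on 15 of the 16 rows.

15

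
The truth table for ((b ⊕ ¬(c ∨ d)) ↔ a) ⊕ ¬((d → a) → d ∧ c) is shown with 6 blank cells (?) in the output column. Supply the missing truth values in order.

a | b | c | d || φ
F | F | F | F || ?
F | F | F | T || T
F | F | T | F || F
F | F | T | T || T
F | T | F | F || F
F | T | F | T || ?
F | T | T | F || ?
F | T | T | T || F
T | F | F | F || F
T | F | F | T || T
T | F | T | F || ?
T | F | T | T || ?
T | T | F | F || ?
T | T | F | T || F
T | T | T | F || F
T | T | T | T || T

Row a=F, b=F, c=F, d=F: ((b ⊕ ¬(c ∨ d)) ↔ a) = F, ¬((d → a) → d ∧ c) = T, so the formula = T.
Row a=F, b=T, c=F, d=T: ((b ⊕ ¬(c ∨ d)) ↔ a) = F, ¬((d → a) → d ∧ c) = F, so the formula = F.
Row a=F, b=T, c=T, d=F: ((b ⊕ ¬(c ∨ d)) ↔ a) = F, ¬((d → a) → d ∧ c) = T, so the formula = T.
Row a=T, b=F, c=T, d=F: ((b ⊕ ¬(c ∨ d)) ↔ a) = F, ¬((d → a) → d ∧ c) = T, so the formula = T.
Row a=T, b=F, c=T, d=T: ((b ⊕ ¬(c ∨ d)) ↔ a) = F, ¬((d → a) → d ∧ c) = F, so the formula = F.
Row a=T, b=T, c=F, d=F: ((b ⊕ ¬(c ∨ d)) ↔ a) = F, ¬((d → a) → d ∧ c) = T, so the formula = T.

T, F, T, T, F, T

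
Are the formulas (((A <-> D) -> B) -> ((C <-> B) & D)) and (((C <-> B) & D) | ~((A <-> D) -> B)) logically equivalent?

A | B | C | D | φ | ψ
- | - | - | - | - | -
1 | 1 | 1 | 1 | 1 | 1
1 | 1 | 1 | 0 | 0 | 0
1 | 1 | 0 | 1 | 0 | 0
1 | 1 | 0 | 0 | 0 | 0
1 | 0 | 1 | 1 | 1 | 1
1 | 0 | 1 | 0 | 0 | 0
1 | 0 | 0 | 1 | 1 | 1
1 | 0 | 0 | 0 | 0 | 0
0 | 1 | 1 | 1 | 1 | 1
0 | 1 | 1 | 0 | 0 | 0
0 | 1 | 0 | 1 | 0 | 0
0 | 1 | 0 | 0 | 0 | 0
0 | 0 | 1 | 1 | 0 | 0
0 | 0 | 1 | 0 | 1 | 1
0 | 0 | 0 | 1 | 1 | 1
0 | 0 | 0 | 0 | 1 | 1
The columns for φ and ψ agree on every row, so they are logically equivalent.

equivalent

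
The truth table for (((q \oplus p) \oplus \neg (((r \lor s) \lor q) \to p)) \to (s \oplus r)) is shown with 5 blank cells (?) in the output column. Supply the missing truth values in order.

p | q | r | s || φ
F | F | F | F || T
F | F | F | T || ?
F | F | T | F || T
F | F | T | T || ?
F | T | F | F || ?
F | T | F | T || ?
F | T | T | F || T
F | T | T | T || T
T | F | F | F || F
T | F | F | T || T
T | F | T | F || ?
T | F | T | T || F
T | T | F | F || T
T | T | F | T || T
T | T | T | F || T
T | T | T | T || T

Row p=F, q=F, r=F, s=T: ((q \oplus p) \oplus \neg (((r \lor s) \lor q) \to p)) = T, (s \oplus r) = T, so the formula = T.
Row p=F, q=F, r=T, s=T: ((q \oplus p) \oplus \neg (((r \lor s) \lor q) \to p)) = T, (s \oplus r) = F, so the formula = F.
Row p=F, q=T, r=F, s=F: ((q \oplus p) \oplus \neg (((r \lor s) \lor q) \to p)) = F, (s \oplus r) = F, so the formula = T.
Row p=F, q=T, r=F, s=T: ((q \oplus p) \oplus \neg (((r \lor s) \lor q) \to p)) = F, (s \oplus r) = T, so the formula = T.
Row p=T, q=F, r=T, s=F: ((q \oplus p) \oplus \neg (((r \lor s) \lor q) \to p)) = T, (s \oplus r) = T, so the formula = T.

T, F, T, T, T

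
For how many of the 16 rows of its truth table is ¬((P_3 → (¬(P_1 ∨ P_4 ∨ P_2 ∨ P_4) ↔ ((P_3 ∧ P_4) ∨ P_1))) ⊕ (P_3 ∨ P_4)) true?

P_1 | P_2 | P_3 | P_4 || (P_1 ∨ P_4 ∨ P_2 ∨ P_4) | ¬(P_1 ∨ P_4 ∨ P_2 ∨ P_4) | (P_3 ∧ P_4) | ((P_3 ∧ P_4) ∨ P_1) | (P_3 ∨ P_4) | φ
 T  |  T  |  T  |  T  ||            T            |            F             |      T      |          T          |      T      | F
 T  |  T  |  T  |  F  ||            T            |            F             |      F      |          T          |      T      | F
 T  |  T  |  F  |  T  ||            T            |            F             |      F      |          T          |      T      | T
 T  |  T  |  F  |  F  ||            T            |            F             |      F      |          T          |      F      | F
 T  |  F  |  T  |  T  ||            T            |            F             |      T      |          T          |      T      | F
 T  |  F  |  T  |  F  ||            T            |            F             |      F      |          T          |      T      | F
 T  |  F  |  F  |  T  ||            T            |            F             |      F      |          T          |      T      | T
 T  |  F  |  F  |  F  ||            T            |            F             |      F      |          T          |      F      | F
 F  |  T  |  T  |  T  ||            T            |            F             |      T      |          T          |      T      | F
 F  |  T  |  T  |  F  ||            T            |            F             |      F      |          F          |      T      | T
 F  |  T  |  F  |  T  ||            T            |            F             |      F      |          F          |      T      | T
 F  |  T  |  F  |  F  ||            T            |            F             |      F      |          F          |      F      | F
 F  |  F  |  T  |  T  ||            T            |            F             |      T      |          T          |      T      | F
 F  |  F  |  T  |  F  ||            F            |            T             |      F      |          F          |      T      | F
 F  |  F  |  F  |  T  ||            T            |            F             |      F      |          F          |      T      | T
 F  |  F  |  F  |  F  ||            F            |            T             |      F      |          F          |      F      | F
The formula is true on 5 of the 16 rows.

5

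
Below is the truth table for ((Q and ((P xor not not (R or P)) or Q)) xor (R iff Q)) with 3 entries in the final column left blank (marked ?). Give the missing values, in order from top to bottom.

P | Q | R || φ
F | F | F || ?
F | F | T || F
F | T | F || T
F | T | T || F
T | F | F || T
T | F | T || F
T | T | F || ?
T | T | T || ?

Row P=F, Q=F, R=F: (Q and ((P xor not not (R or P)) or Q)) = F, (R iff Q) = T, so the formula = T.
Row P=T, Q=T, R=F: (Q and ((P xor not not (R or P)) or Q)) = T, (R iff Q) = F, so the formula = T.
Row P=T, Q=T, R=T: (Q and ((P xor not not (R or P)) or Q)) = T, (R iff Q) = T, so the formula = F.

T, T, F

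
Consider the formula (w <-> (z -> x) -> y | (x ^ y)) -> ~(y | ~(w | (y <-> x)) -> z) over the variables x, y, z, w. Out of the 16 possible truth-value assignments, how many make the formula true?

x  y  z  w     (z -> x)  (x ^ y)  (y | (x ^ y))  ((z -> x) -> (y | (x ^ y)))  (y <-> x)  (w | (y <-> x))  ~(w | (y <-> x))  (y | ~(w | (y <-> x)))  φ
T  T  T  T        T         F           T                     T                   T             T                F                    T             F
T  T  T  F        T         F           T                     T                   T             T                F                    T             T
T  T  F  T        T         F           T                     T                   T             T                F                    T             T
T  T  F  F        T         F           T                     T                   T             T                F                    T             T
T  F  T  T        T         T           T                     T                   F             T                F                    F             F
T  F  T  F        T         T           T                     T                   F             F                T                    T             T
T  F  F  T        T         T           T                     T                   F             T                F                    F             F
T  F  F  F        T         T           T                     T                   F             F                T                    T             T
F  T  T  T        F         T           T                     T                   F             T                F                    T             F
F  T  T  F        F         T           T                     T                   F             F                T                    T             T
F  T  F  T        T         T           T                     T                   F             T                F                    T             T
F  T  F  F        T         T           T                     T                   F             F                T                    T             T
F  F  T  T        F         F           F                     T                   T             T                F                    F             F
F  F  T  F        F         F           F                     T                   T             T                F                    F             T
F  F  F  T        T         F           F                     F                   T             T                F                    F             T
F  F  F  F        T         F           F                     F                   T             T                F                    F             F
The formula is true on 10 of the 16 rows.

10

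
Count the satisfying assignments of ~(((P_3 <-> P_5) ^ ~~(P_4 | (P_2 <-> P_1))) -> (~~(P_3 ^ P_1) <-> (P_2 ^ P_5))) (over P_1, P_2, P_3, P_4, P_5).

12

P_1 | P_2 | P_3 | P_4 | P_5 | φ
--- | --- | --- | --- | --- | -
 T  |  T  |  T  |  T  |  T  | F
 T  |  T  |  T  |  T  |  F  | T
 T  |  T  |  T  |  F  |  T  | F
 T  |  T  |  T  |  F  |  F  | T
 T  |  T  |  F  |  T  |  T  | T
 T  |  T  |  F  |  T  |  F  | F
 T  |  T  |  F  |  F  |  T  | T
 T  |  T  |  F  |  F  |  F  | F
 T  |  F  |  T  |  T  |  T  | F
 T  |  F  |  T  |  T  |  F  | F
 T  |  F  |  T  |  F  |  T  | T
 T  |  F  |  T  |  F  |  F  | F
 T  |  F  |  F  |  T  |  T  | F
 T  |  F  |  F  |  T  |  F  | F
 T  |  F  |  F  |  F  |  T  | F
 T  |  F  |  F  |  F  |  F  | T
 F  |  T  |  T  |  T  |  T  | F
 F  |  T  |  T  |  T  |  F  | F
 F  |  T  |  T  |  F  |  T  | T
 F  |  T  |  T  |  F  |  F  | F
 F  |  T  |  F  |  T  |  T  | F
 F  |  T  |  F  |  T  |  F  | F
 F  |  T  |  F  |  F  |  T  | F
 F  |  T  |  F  |  F  |  F  | T
 F  |  F  |  T  |  T  |  T  | F
 F  |  F  |  T  |  T  |  F  | T
 F  |  F  |  T  |  F  |  T  | F
 F  |  F  |  T  |  F  |  F  | T
 F  |  F  |  F  |  T  |  T  | T
 F  |  F  |  F  |  T  |  F  | F
 F  |  F  |  F  |  F  |  T  | T
 F  |  F  |  F  |  F  |  F  | F
The formula is true on 12 of the 32 rows.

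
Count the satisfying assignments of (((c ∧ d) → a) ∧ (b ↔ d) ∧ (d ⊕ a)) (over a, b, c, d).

3

a | b | c | d || (c ∧ d) | ((c ∧ d) → a) | (b ↔ d) | (d ⊕ a) | φ
F | F | F | F ||    F    |       T       |    T    |    F    | F
F | F | F | T ||    F    |       T       |    F    |    T    | F
F | F | T | F ||    F    |       T       |    T    |    F    | F
F | F | T | T ||    T    |       F       |    F    |    T    | F
F | T | F | F ||    F    |       T       |    F    |    F    | F
F | T | F | T ||    F    |       T       |    T    |    T    | T
F | T | T | F ||    F    |       T       |    F    |    F    | F
F | T | T | T ||    T    |       F       |    T    |    T    | F
T | F | F | F ||    F    |       T       |    T    |    T    | T
T | F | F | T ||    F    |       T       |    F    |    F    | F
T | F | T | F ||    F    |       T       |    T    |    T    | T
T | F | T | T ||    T    |       T       |    F    |    F    | F
T | T | F | F ||    F    |       T       |    F    |    T    | F
T | T | F | T ||    F    |       T       |    T    |    F    | F
T | T | T | F ||    F    |       T       |    F    |    T    | F
T | T | T | T ||    T    |       T       |    T    |    F    | F
The formula is true on 3 of the 16 rows.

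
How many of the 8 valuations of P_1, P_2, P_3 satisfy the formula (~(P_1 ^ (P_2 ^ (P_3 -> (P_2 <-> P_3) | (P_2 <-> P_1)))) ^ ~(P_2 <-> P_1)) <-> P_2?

3

P_1  P_2  P_3  |  (P_2 <-> P_3)  (P_2 <-> P_1)  ~(P_2 <-> P_1)  φ
 F    F    F   |        T              T              F         T
 F    F    T   |        F              T              F         T
 F    T    F   |        F              F              T         F
 F    T    T   |        T              F              T         F
 T    F    F   |        T              F              T         T
 T    F    T   |        F              F              T         F
 T    T    F   |        F              T              F         F
 T    T    T   |        T              T              F         F
The formula is true on 3 of the 8 rows.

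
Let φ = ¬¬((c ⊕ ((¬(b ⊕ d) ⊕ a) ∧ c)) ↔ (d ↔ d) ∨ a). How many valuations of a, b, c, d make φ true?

a  b  c  d  |  (b ⊕ d)  ¬(b ⊕ d)  (¬(b ⊕ d) ⊕ a)  ((¬(b ⊕ d) ⊕ a) ∧ c)  (c ⊕ ((¬(b ⊕ d) ⊕ a) ∧ c))  (d ↔ d)  ((d ↔ d) ∨ a)  φ
F  F  F  F  |     F        T            T                  F                        F                  T           T        F
F  F  F  T  |     T        F            F                  F                        F                  T           T        F
F  F  T  F  |     F        T            T                  T                        F                  T           T        F
F  F  T  T  |     T        F            F                  F                        T                  T           T        T
F  T  F  F  |     T        F            F                  F                        F                  T           T        F
F  T  F  T  |     F        T            T                  F                        F                  T           T        F
F  T  T  F  |     T        F            F                  F                        T                  T           T        T
F  T  T  T  |     F        T            T                  T                        F                  T           T        F
T  F  F  F  |     F        T            F                  F                        F                  T           T        F
T  F  F  T  |     T        F            T                  F                        F                  T           T        F
T  F  T  F  |     F        T            F                  F                        T                  T           T        T
T  F  T  T  |     T        F            T                  T                        F                  T           T        F
T  T  F  F  |     T        F            T                  F                        F                  T           T        F
T  T  F  T  |     F        T            F                  F                        F                  T           T        F
T  T  T  F  |     T        F            T                  T                        F                  T           T        F
T  T  T  T  |     F        T            F                  F                        T                  T           T        T
The formula is true on 4 of the 16 rows.

4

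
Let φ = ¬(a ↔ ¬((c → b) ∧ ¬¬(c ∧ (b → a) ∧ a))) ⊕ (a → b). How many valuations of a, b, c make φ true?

1

a | b | c || φ
T | T | T || F
T | T | F || T
T | F | T || F
T | F | F || F
F | T | T || F
F | T | F || F
F | F | T || F
F | F | F || F
The formula is true on 1 of the 8 rows.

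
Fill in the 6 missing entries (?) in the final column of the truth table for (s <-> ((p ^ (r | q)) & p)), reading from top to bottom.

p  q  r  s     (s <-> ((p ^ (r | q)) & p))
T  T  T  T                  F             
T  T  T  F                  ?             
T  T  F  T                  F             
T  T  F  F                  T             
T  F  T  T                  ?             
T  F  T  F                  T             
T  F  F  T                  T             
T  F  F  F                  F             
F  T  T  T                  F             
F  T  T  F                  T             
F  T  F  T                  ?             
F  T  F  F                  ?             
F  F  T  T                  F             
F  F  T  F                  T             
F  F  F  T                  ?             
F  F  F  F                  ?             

Row p=T, q=T, r=T, s=F: ((p ^ (r | q)) & p) = F, so (s <-> ((p ^ (r | q)) & p)) = T.
Row p=T, q=F, r=T, s=T: ((p ^ (r | q)) & p) = F, so (s <-> ((p ^ (r | q)) & p)) = F.
Row p=F, q=T, r=F, s=T: ((p ^ (r | q)) & p) = F, so (s <-> ((p ^ (r | q)) & p)) = F.
Row p=F, q=T, r=F, s=F: ((p ^ (r | q)) & p) = F, so (s <-> ((p ^ (r | q)) & p)) = T.
Row p=F, q=F, r=F, s=T: ((p ^ (r | q)) & p) = F, so (s <-> ((p ^ (r | q)) & p)) = F.
Row p=F, q=F, r=F, s=F: ((p ^ (r | q)) & p) = F, so (s <-> ((p ^ (r | q)) & p)) = T.

T, F, F, T, F, T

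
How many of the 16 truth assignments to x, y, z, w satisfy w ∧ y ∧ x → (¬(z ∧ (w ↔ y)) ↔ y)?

x  y  z  w  |  (w ∧ y)  ((w ∧ y) ∧ x)  (w ↔ y)  (z ∧ (w ↔ y))  ¬(z ∧ (w ↔ y))  (¬(z ∧ (w ↔ y)) ↔ y)  φ
1  1  1  1  |     1           1           1           1              0                  0            0
1  1  1  0  |     0           0           0           0              1                  1            1
1  1  0  1  |     1           1           1           0              1                  1            1
1  1  0  0  |     0           0           0           0              1                  1            1
1  0  1  1  |     0           0           0           0              1                  0            1
1  0  1  0  |     0           0           1           1              0                  1            1
1  0  0  1  |     0           0           0           0              1                  0            1
1  0  0  0  |     0           0           1           0              1                  0            1
0  1  1  1  |     1           0           1           1              0                  0            1
0  1  1  0  |     0           0           0           0              1                  1            1
0  1  0  1  |     1           0           1           0              1                  1            1
0  1  0  0  |     0           0           0           0              1                  1            1
0  0  1  1  |     0           0           0           0              1                  0            1
0  0  1  0  |     0           0           1           1              0                  1            1
0  0  0  1  |     0           0           0           0              1                  0            1
0  0  0  0  |     0           0           1           0              1                  0            1
The formula is true on 15 of the 16 rows.

15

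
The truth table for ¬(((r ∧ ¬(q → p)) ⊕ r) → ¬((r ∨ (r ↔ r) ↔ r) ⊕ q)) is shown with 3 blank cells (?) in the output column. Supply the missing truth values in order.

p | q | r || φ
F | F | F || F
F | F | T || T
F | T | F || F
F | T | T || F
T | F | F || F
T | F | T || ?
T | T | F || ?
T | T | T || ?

Row p=T, q=F, r=T: ((r ∧ ¬(q → p)) ⊕ r) = T, ¬((r ∨ (r ↔ r) ↔ r) ⊕ q) = F, (((r ∧ ¬(q → p)) ⊕ r) → ¬((r ∨ (r ↔ r) ↔ r) ⊕ q)) = F, so the formula = T.
Row p=T, q=T, r=F: ((r ∧ ¬(q → p)) ⊕ r) = F, ¬((r ∨ (r ↔ r) ↔ r) ⊕ q) = F, (((r ∧ ¬(q → p)) ⊕ r) → ¬((r ∨ (r ↔ r) ↔ r) ⊕ q)) = T, so the formula = F.
Row p=T, q=T, r=T: ((r ∧ ¬(q → p)) ⊕ r) = T, ¬((r ∨ (r ↔ r) ↔ r) ⊕ q) = T, (((r ∧ ¬(q → p)) ⊕ r) → ¬((r ∨ (r ↔ r) ↔ r) ⊕ q)) = T, so the formula = F.

T, F, F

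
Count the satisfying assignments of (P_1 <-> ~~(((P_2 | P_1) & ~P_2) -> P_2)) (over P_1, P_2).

P_1 | P_2 || φ
 T  |  T  || T
 T  |  F  || F
 F  |  T  || F
 F  |  F  || F
The formula is true on 1 of the 4 rows.

1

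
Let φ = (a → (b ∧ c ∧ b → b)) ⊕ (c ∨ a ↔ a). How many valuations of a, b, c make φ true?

a | b | c | (b ∧ c ∧ b) | ((b ∧ c ∧ b) → b) | (a → ((b ∧ c ∧ b) → b)) | (c ∨ a) | ((c ∨ a) ↔ a) | φ
- | - | - | ----------- | ----------------- | ----------------------- | ------- | ------------- | -
0 | 0 | 0 |      0      |         1         |            1            |    0    |       1       | 0
0 | 0 | 1 |      0      |         1         |            1            |    1    |       0       | 1
0 | 1 | 0 |      0      |         1         |            1            |    0    |       1       | 0
0 | 1 | 1 |      1      |         1         |            1            |    1    |       0       | 1
1 | 0 | 0 |      0      |         1         |            1            |    1    |       1       | 0
1 | 0 | 1 |      0      |         1         |            1            |    1    |       1       | 0
1 | 1 | 0 |      0      |         1         |            1            |    1    |       1       | 0
1 | 1 | 1 |      1      |         1         |            1            |    1    |       1       | 0
The formula is true on 2 of the 8 rows.

2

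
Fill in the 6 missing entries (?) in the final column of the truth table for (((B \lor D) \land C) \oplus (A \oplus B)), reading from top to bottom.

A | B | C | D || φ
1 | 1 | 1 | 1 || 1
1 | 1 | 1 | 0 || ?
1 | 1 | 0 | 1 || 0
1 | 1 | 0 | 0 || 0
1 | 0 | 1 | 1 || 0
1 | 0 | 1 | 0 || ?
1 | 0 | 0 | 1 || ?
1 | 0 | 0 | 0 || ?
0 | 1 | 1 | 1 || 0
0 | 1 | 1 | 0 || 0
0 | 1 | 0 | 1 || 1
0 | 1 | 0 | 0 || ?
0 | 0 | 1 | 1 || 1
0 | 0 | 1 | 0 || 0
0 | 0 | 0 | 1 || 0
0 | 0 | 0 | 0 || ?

1, 1, 1, 1, 1, 0

Row A=1, B=1, C=1, D=0: ((B \lor D) \land C) = 1, (A \oplus B) = 0, so the formula = 1.
Row A=1, B=0, C=1, D=0: ((B \lor D) \land C) = 0, (A \oplus B) = 1, so the formula = 1.
Row A=1, B=0, C=0, D=1: ((B \lor D) \land C) = 0, (A \oplus B) = 1, so the formula = 1.
Row A=1, B=0, C=0, D=0: ((B \lor D) \land C) = 0, (A \oplus B) = 1, so the formula = 1.
Row A=0, B=1, C=0, D=0: ((B \lor D) \land C) = 0, (A \oplus B) = 1, so the formula = 1.
Row A=0, B=0, C=0, D=0: ((B \lor D) \land C) = 0, (A \oplus B) = 0, so the formula = 0.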